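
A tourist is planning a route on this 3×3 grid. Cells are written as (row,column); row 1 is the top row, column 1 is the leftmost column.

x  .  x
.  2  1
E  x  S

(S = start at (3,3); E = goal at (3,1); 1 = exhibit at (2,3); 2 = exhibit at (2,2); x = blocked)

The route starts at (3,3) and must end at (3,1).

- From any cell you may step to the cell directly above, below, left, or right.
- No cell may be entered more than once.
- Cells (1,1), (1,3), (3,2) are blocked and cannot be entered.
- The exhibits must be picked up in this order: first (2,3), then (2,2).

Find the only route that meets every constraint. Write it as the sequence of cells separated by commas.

The waypoints must appear in the order (2,3), (2,2), with no cell reused.
Route from (3,3): up to (2,3), 2× left (reaching (2,1)), down to (3,1) — 4 moves in all.
Check: order respected (1 at step 1, 2 at step 2).

(3,3), (2,3), (2,2), (2,1), (3,1)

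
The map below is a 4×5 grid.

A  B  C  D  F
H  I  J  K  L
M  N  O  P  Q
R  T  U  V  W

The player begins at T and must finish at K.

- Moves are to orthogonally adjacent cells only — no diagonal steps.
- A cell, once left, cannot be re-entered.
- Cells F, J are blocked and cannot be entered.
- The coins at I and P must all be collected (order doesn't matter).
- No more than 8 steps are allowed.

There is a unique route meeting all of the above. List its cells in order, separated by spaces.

T R M H I N O P K

The 8-move cap with required stops at I, P leaves no slack for detours.
Route from T: left 1 to R, up 2 to H, right 1 to I, down 1 to N, right 2 to P, up 1 to K — 8 moves in all.
Check: all required cells visited; 8 ≤ 8 moves.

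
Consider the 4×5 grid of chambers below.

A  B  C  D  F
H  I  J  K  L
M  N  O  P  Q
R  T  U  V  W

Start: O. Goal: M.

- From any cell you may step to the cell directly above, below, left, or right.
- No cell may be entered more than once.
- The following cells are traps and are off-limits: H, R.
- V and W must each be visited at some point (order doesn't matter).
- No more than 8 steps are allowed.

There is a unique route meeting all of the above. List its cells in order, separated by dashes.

The 8-move cap with required stops at V, W leaves no slack for detours.
Route from O: 2× right (reaching Q), down to W, 3× left (reaching T), up to N, left to M — 8 moves in all.
Check: all required cells visited; 8 ≤ 8 moves.

O - P - Q - W - V - U - T - N - M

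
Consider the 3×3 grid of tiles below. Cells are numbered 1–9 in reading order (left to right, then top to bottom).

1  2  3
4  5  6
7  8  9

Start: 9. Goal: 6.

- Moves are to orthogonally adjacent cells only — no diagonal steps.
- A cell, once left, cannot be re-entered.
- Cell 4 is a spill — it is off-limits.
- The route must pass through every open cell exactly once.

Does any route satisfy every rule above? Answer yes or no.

no

Cell 1 has only one open neighbour but is neither the start nor the goal, so a Hamiltonian route would have to both enter and leave it through the same neighbour — impossible without revisiting.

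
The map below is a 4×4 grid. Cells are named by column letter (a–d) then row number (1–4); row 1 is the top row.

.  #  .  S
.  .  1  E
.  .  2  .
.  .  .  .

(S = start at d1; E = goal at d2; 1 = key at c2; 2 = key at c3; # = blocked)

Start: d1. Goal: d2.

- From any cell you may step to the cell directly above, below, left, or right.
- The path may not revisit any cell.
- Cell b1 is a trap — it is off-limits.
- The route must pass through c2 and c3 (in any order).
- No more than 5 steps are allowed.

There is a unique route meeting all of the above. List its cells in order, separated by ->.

d1 -> c1 -> c2 -> c3 -> d3 -> d2

The 5-move cap with required stops at c2, c3 leaves no slack for detours.
Route from d1: left 1 to c1, down 2 to c3, right 1 to d3, up 1 to d2 — 5 moves in all.
Check: all required cells visited; 5 ≤ 5 moves.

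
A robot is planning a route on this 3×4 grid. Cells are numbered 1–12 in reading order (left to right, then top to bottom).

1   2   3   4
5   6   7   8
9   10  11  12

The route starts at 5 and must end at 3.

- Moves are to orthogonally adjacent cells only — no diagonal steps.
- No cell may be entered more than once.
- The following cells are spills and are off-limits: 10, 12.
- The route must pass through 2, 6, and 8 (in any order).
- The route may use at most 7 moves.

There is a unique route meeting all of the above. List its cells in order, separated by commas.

5, 1, 2, 6, 7, 8, 4, 3

The 7-move cap with required stops at 2, 6, 8 leaves no slack for detours.
Route from 5: up to 1, right to 2, down to 6, 2× right (reaching 8), up to 4, left to 3 — 7 moves in all.
Check: all required cells visited; 7 ≤ 7 moves.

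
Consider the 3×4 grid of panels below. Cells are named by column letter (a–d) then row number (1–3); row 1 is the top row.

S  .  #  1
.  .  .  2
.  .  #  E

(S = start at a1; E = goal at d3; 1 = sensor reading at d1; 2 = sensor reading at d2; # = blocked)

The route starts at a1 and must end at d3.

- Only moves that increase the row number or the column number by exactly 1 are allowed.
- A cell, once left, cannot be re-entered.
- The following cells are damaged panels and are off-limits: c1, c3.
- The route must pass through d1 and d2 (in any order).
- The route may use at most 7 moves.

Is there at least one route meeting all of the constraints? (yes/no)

Right/down moves force the required cells to be taken in the order d1, d2. Every right/down route from a1 to d1 runs into a blocked cell, so that leg cannot be completed.

no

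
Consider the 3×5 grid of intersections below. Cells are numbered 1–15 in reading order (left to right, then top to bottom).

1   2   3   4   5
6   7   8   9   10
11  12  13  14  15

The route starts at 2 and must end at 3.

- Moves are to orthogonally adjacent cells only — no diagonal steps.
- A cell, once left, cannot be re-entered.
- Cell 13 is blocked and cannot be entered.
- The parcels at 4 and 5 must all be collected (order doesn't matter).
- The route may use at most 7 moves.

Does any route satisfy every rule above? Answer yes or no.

One route that works: 2 → 7 → 8 → 9 → 10 → 5 → 4 → 3.

yes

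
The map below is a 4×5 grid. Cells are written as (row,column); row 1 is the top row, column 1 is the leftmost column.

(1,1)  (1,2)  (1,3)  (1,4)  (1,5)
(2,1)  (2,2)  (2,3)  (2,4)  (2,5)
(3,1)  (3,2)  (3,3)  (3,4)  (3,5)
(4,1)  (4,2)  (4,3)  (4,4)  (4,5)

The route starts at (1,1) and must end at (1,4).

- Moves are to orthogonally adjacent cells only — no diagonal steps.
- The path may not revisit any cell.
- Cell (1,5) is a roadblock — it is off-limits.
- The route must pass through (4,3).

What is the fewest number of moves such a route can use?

9

Any route passes through (4,3) somewhere between (1,1) and (1,4). Summing Manhattan distances along the two legs ((1,1) → (4,3) → (1,4)) gives a lower bound of 5 + 4 = 9 moves.
A route of 9 moves achieves this: (1,1) → (2,1) → (3,1) → (4,1) → (4,2) → (4,3) → (3,3) → (2,3) → (1,3) → (1,4).
Since 9 matches the lower bound, it is optimal.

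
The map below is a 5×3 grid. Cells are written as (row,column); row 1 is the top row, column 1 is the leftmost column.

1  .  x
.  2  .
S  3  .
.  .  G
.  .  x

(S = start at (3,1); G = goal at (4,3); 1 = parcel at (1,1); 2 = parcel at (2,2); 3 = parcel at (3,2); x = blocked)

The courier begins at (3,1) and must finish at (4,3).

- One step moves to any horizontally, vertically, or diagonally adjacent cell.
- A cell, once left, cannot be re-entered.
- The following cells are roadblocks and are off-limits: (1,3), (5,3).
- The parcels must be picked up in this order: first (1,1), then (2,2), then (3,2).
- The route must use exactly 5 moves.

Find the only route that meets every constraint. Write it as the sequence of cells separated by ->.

(3,1) -> (2,1) -> (1,1) -> (2,2) -> (3,2) -> (4,3)

The waypoints must appear in the order (1,1), (2,2), (3,2), with no cell reused.
Route from (3,1): 2× up (reaching (1,1)), down-right to (2,2), down to (3,2), down-right to (4,3) — 5 moves in all.
Check: order respected (1 at step 2, 2 at step 3, 3 at step 4); 5 moves as required.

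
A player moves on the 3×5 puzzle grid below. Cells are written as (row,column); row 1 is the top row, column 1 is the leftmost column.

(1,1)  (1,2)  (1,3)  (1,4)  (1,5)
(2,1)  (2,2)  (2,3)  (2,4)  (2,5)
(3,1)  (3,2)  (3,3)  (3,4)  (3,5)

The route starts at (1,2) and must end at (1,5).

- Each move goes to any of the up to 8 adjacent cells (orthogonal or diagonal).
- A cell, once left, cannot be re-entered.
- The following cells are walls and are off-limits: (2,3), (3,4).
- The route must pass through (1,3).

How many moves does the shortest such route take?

Any route passes through (1,3) somewhere between (1,2) and (1,5). Summing Chebyshev distances along the two legs ((1,2) → (1,3) → (1,5)) gives a lower bound of 1 + 2 = 3 moves.
A route of 3 moves achieves this: (1,2) → (1,3) → (1,4) → (1,5).
Since 3 matches the lower bound, it is optimal.

3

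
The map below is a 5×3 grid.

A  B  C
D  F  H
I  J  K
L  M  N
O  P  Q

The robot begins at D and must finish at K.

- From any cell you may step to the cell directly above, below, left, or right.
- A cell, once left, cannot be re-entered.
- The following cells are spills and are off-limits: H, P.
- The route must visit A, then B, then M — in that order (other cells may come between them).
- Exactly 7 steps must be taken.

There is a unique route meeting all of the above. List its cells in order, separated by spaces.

The waypoints must appear in the order A, B, M, with no cell reused.
Route from D: up to A, right to B, 3× down (reaching M), right to N, up to K — 7 moves in all.
Check: order respected (A at step 1, B at step 2, M at step 5); 7 moves as required.

D A B F J M N K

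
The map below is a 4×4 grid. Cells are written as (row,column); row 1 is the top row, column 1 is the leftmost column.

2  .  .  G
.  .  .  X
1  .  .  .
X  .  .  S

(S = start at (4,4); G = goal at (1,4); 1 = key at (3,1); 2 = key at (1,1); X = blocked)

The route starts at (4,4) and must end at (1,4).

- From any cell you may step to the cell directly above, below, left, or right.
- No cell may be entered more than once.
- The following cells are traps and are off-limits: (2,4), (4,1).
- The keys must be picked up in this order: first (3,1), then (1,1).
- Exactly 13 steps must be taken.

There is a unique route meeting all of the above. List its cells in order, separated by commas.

(4,4), (3,4), (3,3), (4,3), (4,2), (3,2), (3,1), (2,1), (1,1), (1,2), (2,2), (2,3), (1,3), (1,4)

The waypoints must appear in the order (3,1), (1,1), with no cell reused.
Route from (4,4): up 1 to (3,4), left 1 to (3,3), down 1 to (4,3), left 1 to (4,2), up 1 to (3,2), left 1 to (3,1), up 2 to (1,1), right 1 to (1,2), down 1 to (2,2), right 1 to (2,3), up 1 to (1,3), right 1 to (1,4) — 13 moves in all.
Check: order respected (1 at step 6, 2 at step 8); 13 moves as required.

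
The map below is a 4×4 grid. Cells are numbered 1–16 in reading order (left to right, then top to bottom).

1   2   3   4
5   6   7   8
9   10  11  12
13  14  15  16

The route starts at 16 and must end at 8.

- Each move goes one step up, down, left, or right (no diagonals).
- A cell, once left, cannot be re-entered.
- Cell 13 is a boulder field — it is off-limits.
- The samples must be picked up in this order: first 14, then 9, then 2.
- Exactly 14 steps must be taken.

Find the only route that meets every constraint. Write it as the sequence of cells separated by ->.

The waypoints must appear in the order 14, 9, 2, with no cell reused.
Route from 16: up to 12, left to 11, down to 15, left to 14, up to 10, left to 9, 2× up (reaching 1), right to 2, down to 6, right to 7, up to 3, right to 4, down to 8 — 14 moves in all.
Check: order respected (14 at step 4, 9 at step 6, 2 at step 9); 14 moves as required.

16 -> 12 -> 11 -> 15 -> 14 -> 10 -> 9 -> 5 -> 1 -> 2 -> 6 -> 7 -> 3 -> 4 -> 8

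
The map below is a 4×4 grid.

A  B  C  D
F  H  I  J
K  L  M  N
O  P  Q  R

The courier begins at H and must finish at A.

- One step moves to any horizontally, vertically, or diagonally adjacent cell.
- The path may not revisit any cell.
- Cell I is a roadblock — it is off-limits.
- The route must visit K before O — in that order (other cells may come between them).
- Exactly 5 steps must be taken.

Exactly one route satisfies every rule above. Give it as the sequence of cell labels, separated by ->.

The waypoints must appear in the order K, O, with no cell reused.
Route from H: down-left to K, down to O, up-right to L, up-left to F, up to A — 5 moves in all.
Check: order respected (K at step 1, O at step 2); 5 moves as required.

H -> K -> O -> L -> F -> A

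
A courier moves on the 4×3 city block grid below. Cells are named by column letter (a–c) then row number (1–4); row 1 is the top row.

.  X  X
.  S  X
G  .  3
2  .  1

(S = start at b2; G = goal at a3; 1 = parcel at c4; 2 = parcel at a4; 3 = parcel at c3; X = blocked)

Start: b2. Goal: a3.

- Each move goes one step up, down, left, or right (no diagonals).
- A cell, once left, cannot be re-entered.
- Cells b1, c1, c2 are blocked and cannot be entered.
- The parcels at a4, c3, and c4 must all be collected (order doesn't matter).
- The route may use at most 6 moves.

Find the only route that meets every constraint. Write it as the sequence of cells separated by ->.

b2 -> b3 -> c3 -> c4 -> b4 -> a4 -> a3

Any route must reach a4, c3, and c4 and still end at a3 within 6 moves, so the order of the required stops is forced.
Route from b2: down 1 to b3, right 1 to c3, down 1 to c4, left 2 to a4, up 1 to a3 — 6 moves in all.
Check: all required cells visited; 6 ≤ 6 moves.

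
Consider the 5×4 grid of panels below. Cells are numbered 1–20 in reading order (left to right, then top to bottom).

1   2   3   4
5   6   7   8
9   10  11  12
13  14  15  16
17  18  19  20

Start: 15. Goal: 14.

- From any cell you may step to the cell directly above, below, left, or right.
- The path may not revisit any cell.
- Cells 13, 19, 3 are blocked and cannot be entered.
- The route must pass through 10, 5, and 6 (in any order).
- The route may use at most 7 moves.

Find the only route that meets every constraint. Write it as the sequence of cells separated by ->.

The budget equals the shortest possible length, so every move has to be on a shortest route through the required cells.
Route from 15: 2× up (reaching 7), 2× left (reaching 5), down to 9, right to 10, down to 14 — 7 moves in all.
Check: all required cells visited; 7 ≤ 7 moves.

15 -> 11 -> 7 -> 6 -> 5 -> 9 -> 10 -> 14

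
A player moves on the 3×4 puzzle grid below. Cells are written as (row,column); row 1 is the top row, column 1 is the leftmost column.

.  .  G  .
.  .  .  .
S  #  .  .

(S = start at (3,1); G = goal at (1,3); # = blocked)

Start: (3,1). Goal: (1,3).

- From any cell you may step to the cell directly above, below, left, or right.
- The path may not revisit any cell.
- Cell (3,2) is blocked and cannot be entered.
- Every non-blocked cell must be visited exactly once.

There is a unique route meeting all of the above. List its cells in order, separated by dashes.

Need to visit all 11 open cells exactly once, starting at (3,1) and ending at (1,3).
Cell (3,3) has only two open neighbours ((2,3) and (3,4)), so the path must pass straight through it: one of those is the cell it's entered from and the other is where it exits.
Route from (3,1): 2× up (reaching (1,1)), right to (1,2), down to (2,2), right to (2,3), down to (3,3), right to (3,4), 2× up (reaching (1,4)), left to (1,3) — 10 moves in all.
Check: all 11 open cells covered.

(3,1) - (2,1) - (1,1) - (1,2) - (2,2) - (2,3) - (3,3) - (3,4) - (2,4) - (1,4) - (1,3)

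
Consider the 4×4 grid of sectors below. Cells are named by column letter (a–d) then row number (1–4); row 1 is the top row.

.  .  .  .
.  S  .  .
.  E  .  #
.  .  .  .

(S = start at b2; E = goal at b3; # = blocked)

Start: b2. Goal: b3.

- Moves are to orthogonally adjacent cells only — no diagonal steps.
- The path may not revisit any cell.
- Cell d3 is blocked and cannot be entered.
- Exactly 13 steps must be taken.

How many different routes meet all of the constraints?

Need simple routes of exactly 13 moves from b2 to b3 (Manhattan distance 1, so 6 moves are spent on a detour and 6 undoing it).
Enumerating: b2 a2 a1 b1 c1 d1 d2 c2 c3 c4 b4 a4 a3 b3 | b2 c2 d2 d1 c1 b1 a1 a2 a3 a4 b4 c4 c3 b3.
That gives 2 routes.

2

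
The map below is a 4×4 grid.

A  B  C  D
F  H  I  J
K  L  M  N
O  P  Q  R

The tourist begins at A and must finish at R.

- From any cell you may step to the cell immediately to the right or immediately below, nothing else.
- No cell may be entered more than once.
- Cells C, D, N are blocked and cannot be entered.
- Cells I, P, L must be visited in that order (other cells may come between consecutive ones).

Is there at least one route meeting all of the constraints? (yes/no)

no

P lies to the left of I, so going from I to P would need a leftward move — but moves only go right/down, so I cannot be visited before P.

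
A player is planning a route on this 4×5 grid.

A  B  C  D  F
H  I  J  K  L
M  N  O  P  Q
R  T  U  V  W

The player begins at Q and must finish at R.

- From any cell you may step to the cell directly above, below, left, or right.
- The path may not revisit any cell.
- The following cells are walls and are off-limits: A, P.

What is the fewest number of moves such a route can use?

The Manhattan distance from Q to R is |3−4| + |5−1| = 5, so at least 5 moves are needed.
A route of 5 moves achieves this: Q → W → V → U → T → R.
Since 5 matches the lower bound, it is optimal.

5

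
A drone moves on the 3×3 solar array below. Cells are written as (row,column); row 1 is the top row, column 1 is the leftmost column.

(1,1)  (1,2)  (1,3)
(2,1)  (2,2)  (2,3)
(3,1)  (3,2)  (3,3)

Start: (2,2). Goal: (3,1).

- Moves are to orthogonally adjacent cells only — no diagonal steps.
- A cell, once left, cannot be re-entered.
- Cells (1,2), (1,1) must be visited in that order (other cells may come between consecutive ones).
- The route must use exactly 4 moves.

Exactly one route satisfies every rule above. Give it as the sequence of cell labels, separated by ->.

The waypoints must appear in the order (1,2), (1,1), with no cell reused.
Route from (2,2): up 1 to (1,2), left 1 to (1,1), down 2 to (3,1) — 4 moves in all.
Check: order respected ((1,2) at step 1, (1,1) at step 2); 4 moves as required.

(2,2) -> (1,2) -> (1,1) -> (2,1) -> (3,1)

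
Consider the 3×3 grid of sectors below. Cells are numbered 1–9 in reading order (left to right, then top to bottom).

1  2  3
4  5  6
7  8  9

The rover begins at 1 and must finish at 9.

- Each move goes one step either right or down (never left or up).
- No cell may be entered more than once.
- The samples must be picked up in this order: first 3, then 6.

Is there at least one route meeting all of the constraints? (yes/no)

yes

One route that works: 1 → 2 → 3 → 6 → 9.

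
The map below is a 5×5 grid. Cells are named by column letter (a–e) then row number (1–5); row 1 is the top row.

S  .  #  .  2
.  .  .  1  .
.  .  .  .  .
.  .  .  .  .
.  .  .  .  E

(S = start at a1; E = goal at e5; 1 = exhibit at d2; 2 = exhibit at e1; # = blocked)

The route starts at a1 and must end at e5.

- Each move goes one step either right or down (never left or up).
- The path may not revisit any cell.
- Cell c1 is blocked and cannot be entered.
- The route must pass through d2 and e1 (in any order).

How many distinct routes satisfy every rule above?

A right/down-only route from a1 to e5 makes exactly 4 down-moves and 4 right-moves in some order.
With no other constraints that would be C(8,4) = 70 routes.
d2 is below but to the left of e1: going e1 → d2 would need a leftward move and d2 → e1 an upward move, so no right/down-only route can visit both required cells.
No route satisfies every constraint, so the count is 0.

0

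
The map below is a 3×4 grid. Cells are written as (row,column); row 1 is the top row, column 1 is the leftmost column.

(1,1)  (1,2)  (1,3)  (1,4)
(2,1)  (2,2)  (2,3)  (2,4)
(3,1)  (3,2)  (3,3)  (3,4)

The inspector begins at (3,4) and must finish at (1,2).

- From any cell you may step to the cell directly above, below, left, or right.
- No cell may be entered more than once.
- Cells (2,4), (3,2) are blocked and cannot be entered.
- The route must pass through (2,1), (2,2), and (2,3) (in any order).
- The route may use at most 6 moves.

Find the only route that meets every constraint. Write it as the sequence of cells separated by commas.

Any route must reach (2,1), (2,2), and (2,3) and still end at (1,2) within 6 moves, so the order of the required stops is forced.
Route from (3,4): left to (3,3), up to (2,3), 2× left (reaching (2,1)), up to (1,1), right to (1,2) — 6 moves in all.
Check: all required cells visited; 6 ≤ 6 moves.

(3,4), (3,3), (2,3), (2,2), (2,1), (1,1), (1,2)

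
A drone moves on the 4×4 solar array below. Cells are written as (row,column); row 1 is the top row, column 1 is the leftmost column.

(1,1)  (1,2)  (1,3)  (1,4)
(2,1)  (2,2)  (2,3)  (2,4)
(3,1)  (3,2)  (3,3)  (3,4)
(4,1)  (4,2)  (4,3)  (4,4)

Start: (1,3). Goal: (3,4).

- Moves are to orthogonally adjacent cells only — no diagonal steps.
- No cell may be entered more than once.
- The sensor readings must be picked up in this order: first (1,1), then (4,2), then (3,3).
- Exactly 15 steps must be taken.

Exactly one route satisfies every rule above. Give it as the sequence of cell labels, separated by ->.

(1,3) -> (1,4) -> (2,4) -> (2,3) -> (2,2) -> (1,2) -> (1,1) -> (2,1) -> (3,1) -> (4,1) -> (4,2) -> (3,2) -> (3,3) -> (4,3) -> (4,4) -> (3,4)

The waypoints must appear in the order (1,1), (4,2), (3,3), with no cell reused.
Route from (1,3): right 1 to (1,4), down 1 to (2,4), left 2 to (2,2), up 1 to (1,2), left 1 to (1,1), down 3 to (4,1), right 1 to (4,2), up 1 to (3,2), right 1 to (3,3), down 1 to (4,3), right 1 to (4,4), up 1 to (3,4) — 15 moves in all.
Check: order respected ((1,1) at step 6, (4,2) at step 10, (3,3) at step 12); 15 moves as required.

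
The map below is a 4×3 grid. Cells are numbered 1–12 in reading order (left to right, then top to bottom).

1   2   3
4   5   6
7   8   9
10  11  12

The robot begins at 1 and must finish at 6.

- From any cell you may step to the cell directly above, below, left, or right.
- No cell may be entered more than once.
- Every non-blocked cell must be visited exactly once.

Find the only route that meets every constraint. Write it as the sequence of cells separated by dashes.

Need to visit all 12 open cells exactly once, starting at 1 and ending at 6.
Cell 3 has only two open neighbours (6 and 2), so the path must pass straight through it: one of those is the cell it's entered from and the other is where it exits.
Route from 1: down 3 to 10, right 2 to 12, up 1 to 9, left 1 to 8, up 2 to 2, right 1 to 3, down 1 to 6 — 11 moves in all.
Check: all 12 open cells covered.

1 - 4 - 7 - 10 - 11 - 12 - 9 - 8 - 5 - 2 - 3 - 6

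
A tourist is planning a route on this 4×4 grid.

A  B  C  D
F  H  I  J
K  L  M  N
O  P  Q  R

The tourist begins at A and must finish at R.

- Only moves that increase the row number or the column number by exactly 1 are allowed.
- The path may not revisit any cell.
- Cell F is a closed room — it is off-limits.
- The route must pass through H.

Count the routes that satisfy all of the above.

A right/down-only route from A to R makes exactly 3 down-moves and 3 right-moves in some order.
With no other constraints that would be C(6,3) = 20 routes.
Split at H and multiply the segment counts (each segment already excludes blocked cells): A→H: 1; H→R: 6; product = 6.
That gives 6 routes.

6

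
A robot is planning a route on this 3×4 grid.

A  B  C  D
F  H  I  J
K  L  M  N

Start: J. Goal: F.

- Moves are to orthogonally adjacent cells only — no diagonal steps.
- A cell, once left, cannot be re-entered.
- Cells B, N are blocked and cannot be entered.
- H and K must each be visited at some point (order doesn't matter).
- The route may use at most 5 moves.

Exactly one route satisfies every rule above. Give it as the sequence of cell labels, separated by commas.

J, I, H, L, K, F

Any route must reach H and K and still end at F within 5 moves, so the order of the required stops is forced.
Route from J: left 2 to H, down 1 to L, left 1 to K, up 1 to F — 5 moves in all.
Check: all required cells visited; 5 ≤ 5 moves.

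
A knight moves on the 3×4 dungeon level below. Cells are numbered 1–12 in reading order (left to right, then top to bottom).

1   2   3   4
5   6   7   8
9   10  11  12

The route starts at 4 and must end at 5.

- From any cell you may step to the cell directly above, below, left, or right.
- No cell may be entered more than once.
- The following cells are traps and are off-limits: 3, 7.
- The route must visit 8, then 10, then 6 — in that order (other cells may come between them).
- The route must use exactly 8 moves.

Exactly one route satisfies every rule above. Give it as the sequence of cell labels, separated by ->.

4 -> 8 -> 12 -> 11 -> 10 -> 6 -> 2 -> 1 -> 5

The waypoints must appear in the order 8, 10, 6, with no cell reused.
Route from 4: down 2 to 12, left 2 to 10, up 2 to 2, left 1 to 1, down 1 to 5 — 8 moves in all.
Check: order respected (8 at step 1, 10 at step 4, 6 at step 5); 8 moves as required.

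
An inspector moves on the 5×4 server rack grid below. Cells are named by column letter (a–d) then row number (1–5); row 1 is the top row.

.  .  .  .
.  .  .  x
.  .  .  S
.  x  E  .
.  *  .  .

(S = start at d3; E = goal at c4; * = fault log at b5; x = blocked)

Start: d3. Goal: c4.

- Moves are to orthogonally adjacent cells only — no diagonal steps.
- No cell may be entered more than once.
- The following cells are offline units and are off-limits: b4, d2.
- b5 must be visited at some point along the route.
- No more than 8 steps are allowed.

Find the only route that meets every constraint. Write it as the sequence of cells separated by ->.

The budget equals the shortest possible length, so every move has to be on a shortest route through the required cells.
Route from d3: left 3 to a3, down 2 to a5, right 2 to c5, up 1 to c4 — 8 moves in all.
Check: all required cells visited; 8 ≤ 8 moves.

d3 -> c3 -> b3 -> a3 -> a4 -> a5 -> b5 -> c5 -> c4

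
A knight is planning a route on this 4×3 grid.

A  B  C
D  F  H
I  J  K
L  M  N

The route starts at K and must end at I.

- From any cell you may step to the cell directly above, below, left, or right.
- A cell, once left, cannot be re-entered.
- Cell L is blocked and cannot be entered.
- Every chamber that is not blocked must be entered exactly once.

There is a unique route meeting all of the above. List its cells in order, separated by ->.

K -> N -> M -> J -> F -> H -> C -> B -> A -> D -> I

Need to visit all 11 open cells exactly once, starting at K and ending at I.
Route from K: down to N, left to M, 2× up (reaching F), right to H, up to C, 2× left (reaching A), 2× down (reaching I) — 10 moves in all.
Check: all 11 open cells covered.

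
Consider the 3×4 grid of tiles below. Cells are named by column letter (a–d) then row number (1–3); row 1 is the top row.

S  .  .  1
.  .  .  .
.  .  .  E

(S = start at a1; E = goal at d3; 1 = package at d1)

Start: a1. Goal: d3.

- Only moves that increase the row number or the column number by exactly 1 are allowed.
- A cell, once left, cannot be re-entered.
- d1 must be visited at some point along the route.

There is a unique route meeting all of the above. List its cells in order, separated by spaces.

a1 b1 c1 d1 d2 d3

Moves only go right or down, so the column and row indices never decrease.
Route from a1: right 3 to d1, down 2 to d3 — 5 moves in all.
Check: all required cells visited.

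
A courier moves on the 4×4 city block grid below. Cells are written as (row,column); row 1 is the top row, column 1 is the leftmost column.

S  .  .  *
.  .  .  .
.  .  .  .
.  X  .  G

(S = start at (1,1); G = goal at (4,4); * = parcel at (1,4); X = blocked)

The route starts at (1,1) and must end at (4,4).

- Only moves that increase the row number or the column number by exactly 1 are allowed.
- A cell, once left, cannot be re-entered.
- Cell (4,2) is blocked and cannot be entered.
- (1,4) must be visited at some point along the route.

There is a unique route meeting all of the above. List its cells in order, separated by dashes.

Moves only go right or down, so the column and row indices never decrease.
Route from (1,1): right 3 to (1,4), down 3 to (4,4) — 6 moves in all.
Check: all required cells visited.

(1,1) - (1,2) - (1,3) - (1,4) - (2,4) - (3,4) - (4,4)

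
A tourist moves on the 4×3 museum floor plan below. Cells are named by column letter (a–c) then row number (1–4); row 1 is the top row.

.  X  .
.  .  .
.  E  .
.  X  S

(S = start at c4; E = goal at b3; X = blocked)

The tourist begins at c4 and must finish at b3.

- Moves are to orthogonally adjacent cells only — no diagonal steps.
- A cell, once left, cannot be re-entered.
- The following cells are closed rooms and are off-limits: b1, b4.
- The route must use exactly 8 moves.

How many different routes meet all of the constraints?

0

Need simple routes of exactly 8 moves from c4 to b3 (Manhattan distance 2, so 3 moves are spent on a detour and 3 undoing it).
No route satisfies every constraint, so the count is 0.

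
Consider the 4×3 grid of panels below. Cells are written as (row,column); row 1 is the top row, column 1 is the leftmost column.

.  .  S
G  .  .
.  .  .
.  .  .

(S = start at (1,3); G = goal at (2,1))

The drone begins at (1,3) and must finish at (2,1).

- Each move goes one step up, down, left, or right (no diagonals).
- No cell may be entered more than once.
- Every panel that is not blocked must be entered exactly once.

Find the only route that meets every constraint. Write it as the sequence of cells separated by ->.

Need to visit all 12 open cells exactly once, starting at (1,3) and ending at (2,1).
Route from (1,3): down 3 to (4,3), left 2 to (4,1), up 1 to (3,1), right 1 to (3,2), up 2 to (1,2), left 1 to (1,1), down 1 to (2,1) — 11 moves in all.
Check: all 12 open cells covered.

(1,3) -> (2,3) -> (3,3) -> (4,3) -> (4,2) -> (4,1) -> (3,1) -> (3,2) -> (2,2) -> (1,2) -> (1,1) -> (2,1)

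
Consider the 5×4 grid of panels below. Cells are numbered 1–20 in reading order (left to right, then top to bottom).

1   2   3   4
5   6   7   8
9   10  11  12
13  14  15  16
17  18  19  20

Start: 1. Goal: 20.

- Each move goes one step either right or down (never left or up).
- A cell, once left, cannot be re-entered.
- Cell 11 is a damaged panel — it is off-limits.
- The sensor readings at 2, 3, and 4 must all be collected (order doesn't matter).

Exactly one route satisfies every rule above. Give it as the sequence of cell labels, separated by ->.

1 -> 2 -> 3 -> 4 -> 8 -> 12 -> 16 -> 20

Moves only go right or down, so the column and row indices never decrease.
Route from 1: 3× right (reaching 4), 4× down (reaching 20) — 7 moves in all.
Check: all required cells visited.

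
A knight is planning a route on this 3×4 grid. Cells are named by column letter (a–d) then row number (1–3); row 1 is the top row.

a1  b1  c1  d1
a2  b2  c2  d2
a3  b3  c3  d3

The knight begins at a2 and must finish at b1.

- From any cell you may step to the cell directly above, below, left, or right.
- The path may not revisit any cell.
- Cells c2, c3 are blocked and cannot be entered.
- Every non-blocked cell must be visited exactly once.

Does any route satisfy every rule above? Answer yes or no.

no

Cell d3 has only one open neighbour but is neither the start nor the goal, so a Hamiltonian route would have to both enter and leave it through the same neighbour — impossible without revisiting.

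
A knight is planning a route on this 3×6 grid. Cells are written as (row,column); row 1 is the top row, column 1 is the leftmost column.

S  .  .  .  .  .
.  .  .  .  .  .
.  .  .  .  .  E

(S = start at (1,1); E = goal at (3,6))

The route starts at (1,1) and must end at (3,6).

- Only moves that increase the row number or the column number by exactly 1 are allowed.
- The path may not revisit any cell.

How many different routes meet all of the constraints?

A right/down-only route from (1,1) to (3,6) makes exactly 2 down-moves and 5 right-moves in some order.
With no other constraints that would be C(7,2) = 21 routes.
That gives 21 routes.

21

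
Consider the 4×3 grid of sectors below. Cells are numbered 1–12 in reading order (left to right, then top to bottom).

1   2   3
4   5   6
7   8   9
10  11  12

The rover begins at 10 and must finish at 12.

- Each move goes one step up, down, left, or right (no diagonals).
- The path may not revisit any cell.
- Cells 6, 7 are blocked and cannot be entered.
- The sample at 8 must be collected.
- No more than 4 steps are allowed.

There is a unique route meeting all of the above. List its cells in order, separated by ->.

10 -> 11 -> 8 -> 9 -> 12

Any route must reach 8 and still end at 12 within 4 moves, so the order of the required stops is forced.
Route from 10: right 1 to 11, up 1 to 8, right 1 to 9, down 1 to 12 — 4 moves in all.
Check: all required cells visited; 4 ≤ 4 moves.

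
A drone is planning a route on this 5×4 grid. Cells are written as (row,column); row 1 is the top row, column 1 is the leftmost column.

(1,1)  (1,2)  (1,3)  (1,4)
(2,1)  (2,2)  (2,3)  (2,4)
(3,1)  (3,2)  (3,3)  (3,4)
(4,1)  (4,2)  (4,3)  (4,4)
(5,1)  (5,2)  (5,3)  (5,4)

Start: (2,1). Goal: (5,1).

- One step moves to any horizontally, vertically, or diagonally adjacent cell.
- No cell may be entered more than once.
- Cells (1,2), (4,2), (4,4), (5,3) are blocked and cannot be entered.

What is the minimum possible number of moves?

3

With diagonal moves allowed, the Chebyshev distance max(|Δrow|,|Δcol|) from (2,1) to (5,1) is 3, so at least 3 moves are needed.
A route of 3 moves achieves this: (2,1) → (3,1) → (4,1) → (5,1).
Since 3 matches the lower bound, it is optimal.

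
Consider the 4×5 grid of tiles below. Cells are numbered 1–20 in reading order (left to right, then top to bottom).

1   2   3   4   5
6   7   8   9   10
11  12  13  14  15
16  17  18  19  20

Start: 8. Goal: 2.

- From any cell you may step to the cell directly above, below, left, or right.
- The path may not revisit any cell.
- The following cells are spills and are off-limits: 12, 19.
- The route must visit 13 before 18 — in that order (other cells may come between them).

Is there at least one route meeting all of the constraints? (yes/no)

yes

One route that works: 8 → 13 → 18 → 17 → 16 → 11 → 6 → 1 → 2.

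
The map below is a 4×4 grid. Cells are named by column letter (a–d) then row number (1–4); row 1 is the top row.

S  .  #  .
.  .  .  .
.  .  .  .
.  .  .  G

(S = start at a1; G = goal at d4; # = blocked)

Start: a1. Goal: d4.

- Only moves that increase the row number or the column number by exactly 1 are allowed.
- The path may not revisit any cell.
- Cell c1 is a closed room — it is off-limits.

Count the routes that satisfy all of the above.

A right/down-only route from a1 to d4 makes exactly 3 down-moves and 3 right-moves in some order.
With no other constraints that would be C(6,3) = 20 routes.
Subtract routes through each blocked cell (inclusion–exclusion for overlaps): − through c1: 4 → 16.
That gives 16 routes.

16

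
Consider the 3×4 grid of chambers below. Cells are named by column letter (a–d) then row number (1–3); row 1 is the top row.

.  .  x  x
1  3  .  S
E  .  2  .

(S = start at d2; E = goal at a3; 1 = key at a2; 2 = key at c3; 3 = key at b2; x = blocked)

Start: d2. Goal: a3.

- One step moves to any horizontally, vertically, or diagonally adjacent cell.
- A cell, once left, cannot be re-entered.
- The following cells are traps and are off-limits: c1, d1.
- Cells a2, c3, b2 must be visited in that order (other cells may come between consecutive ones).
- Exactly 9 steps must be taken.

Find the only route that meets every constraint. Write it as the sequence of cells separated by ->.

The waypoints must appear in the order a2, c3, b2, with no cell reused.
Route from d2: down to d3, 2× up-left (reaching b1), left to a1, down to a2, down-right to b3, right to c3, up-left to b2, down-left to a3 — 9 moves in all.
Check: order respected (1 at step 5, 2 at step 7, 3 at step 8); 9 moves as required.

d2 -> d3 -> c2 -> b1 -> a1 -> a2 -> b3 -> c3 -> b2 -> a3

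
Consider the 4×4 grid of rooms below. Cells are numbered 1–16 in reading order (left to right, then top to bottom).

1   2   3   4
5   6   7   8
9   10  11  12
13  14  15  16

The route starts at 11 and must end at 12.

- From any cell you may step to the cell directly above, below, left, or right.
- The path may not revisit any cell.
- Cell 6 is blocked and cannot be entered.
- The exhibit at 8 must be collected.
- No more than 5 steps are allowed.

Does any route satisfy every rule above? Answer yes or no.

One route that works: 11 → 7 → 8 → 12.

yes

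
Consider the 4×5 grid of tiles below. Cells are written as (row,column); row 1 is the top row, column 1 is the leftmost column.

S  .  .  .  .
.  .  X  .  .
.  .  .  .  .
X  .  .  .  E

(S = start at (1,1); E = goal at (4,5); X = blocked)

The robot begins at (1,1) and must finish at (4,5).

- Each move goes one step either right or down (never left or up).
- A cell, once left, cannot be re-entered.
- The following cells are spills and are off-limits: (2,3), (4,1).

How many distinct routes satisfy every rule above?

16

A right/down-only route from (1,1) to (4,5) makes exactly 3 down-moves and 4 right-moves in some order.
With no other constraints that would be C(7,3) = 35 routes.
Subtract routes through each blocked cell (inclusion–exclusion for overlaps): − through (2,3): 18 − through (4,1): 1 → 16.
That gives 16 routes.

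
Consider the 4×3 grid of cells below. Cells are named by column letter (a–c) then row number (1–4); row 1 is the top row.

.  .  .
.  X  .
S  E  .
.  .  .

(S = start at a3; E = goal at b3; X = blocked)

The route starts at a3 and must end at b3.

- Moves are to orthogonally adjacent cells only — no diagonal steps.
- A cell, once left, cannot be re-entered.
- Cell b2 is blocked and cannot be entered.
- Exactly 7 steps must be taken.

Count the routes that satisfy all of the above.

Need simple routes of exactly 7 moves from a3 to b3 (Manhattan distance 1, so 3 moves are spent on a detour and 3 undoing it).
Enumerating: a3 a2 a1 b1 c1 c2 c3 b3.
That gives 1 route.

1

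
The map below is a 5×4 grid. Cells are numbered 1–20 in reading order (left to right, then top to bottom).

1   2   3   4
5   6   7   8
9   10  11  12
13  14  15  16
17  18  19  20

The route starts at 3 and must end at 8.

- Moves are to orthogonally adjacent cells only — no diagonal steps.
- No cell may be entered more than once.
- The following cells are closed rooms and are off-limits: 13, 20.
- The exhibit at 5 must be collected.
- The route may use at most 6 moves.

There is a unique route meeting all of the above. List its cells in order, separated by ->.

3 -> 2 -> 1 -> 5 -> 6 -> 7 -> 8

The budget equals the shortest possible length, so every move has to be on a shortest route through the required cells.
Route from 3: 2× left (reaching 1), down to 5, 3× right (reaching 8) — 6 moves in all.
Check: all required cells visited; 6 ≤ 6 moves.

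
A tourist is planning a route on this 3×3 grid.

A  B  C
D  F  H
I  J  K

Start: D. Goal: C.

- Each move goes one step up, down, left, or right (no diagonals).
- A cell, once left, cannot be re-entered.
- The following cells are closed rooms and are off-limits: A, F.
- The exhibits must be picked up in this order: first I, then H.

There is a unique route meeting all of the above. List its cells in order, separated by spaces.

D I J K H C

The waypoints must appear in the order I, H, with no cell reused.
Route from D: down to I, 2× right (reaching K), 2× up (reaching C) — 5 moves in all.
Check: order respected (I at step 1, H at step 4).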